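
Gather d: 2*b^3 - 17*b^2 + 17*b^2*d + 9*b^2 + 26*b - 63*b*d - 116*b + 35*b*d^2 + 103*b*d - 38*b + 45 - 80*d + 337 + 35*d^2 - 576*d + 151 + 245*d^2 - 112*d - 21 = 2*b^3 - 8*b^2 - 128*b + d^2*(35*b + 280) + d*(17*b^2 + 40*b - 768) + 512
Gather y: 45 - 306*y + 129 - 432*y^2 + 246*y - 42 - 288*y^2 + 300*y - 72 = -720*y^2 + 240*y + 60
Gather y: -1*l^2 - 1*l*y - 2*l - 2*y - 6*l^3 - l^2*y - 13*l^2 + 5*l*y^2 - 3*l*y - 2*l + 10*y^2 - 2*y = -6*l^3 - 14*l^2 - 4*l + y^2*(5*l + 10) + y*(-l^2 - 4*l - 4)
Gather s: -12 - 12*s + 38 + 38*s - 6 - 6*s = 20*s + 20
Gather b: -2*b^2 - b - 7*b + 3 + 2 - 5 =-2*b^2 - 8*b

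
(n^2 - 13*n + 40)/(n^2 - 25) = (n - 8)/(n + 5)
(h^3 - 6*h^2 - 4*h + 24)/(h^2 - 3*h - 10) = (h^2 - 8*h + 12)/(h - 5)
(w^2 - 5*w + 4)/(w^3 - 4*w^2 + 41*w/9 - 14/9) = 9*(w - 4)/(9*w^2 - 27*w + 14)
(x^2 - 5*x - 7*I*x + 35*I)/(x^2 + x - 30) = (x - 7*I)/(x + 6)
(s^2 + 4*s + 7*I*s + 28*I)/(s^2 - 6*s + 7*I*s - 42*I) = (s + 4)/(s - 6)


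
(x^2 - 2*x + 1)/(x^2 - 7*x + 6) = (x - 1)/(x - 6)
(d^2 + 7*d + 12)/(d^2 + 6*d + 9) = (d + 4)/(d + 3)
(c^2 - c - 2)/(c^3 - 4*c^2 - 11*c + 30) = (c + 1)/(c^2 - 2*c - 15)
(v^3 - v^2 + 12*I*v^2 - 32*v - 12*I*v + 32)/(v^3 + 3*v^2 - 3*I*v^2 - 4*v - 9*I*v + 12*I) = (v^2 + 12*I*v - 32)/(v^2 + v*(4 - 3*I) - 12*I)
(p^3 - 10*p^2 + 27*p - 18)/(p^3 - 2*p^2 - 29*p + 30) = (p - 3)/(p + 5)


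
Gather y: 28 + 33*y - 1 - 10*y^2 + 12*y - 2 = -10*y^2 + 45*y + 25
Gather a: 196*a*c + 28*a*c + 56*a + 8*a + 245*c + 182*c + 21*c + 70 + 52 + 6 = a*(224*c + 64) + 448*c + 128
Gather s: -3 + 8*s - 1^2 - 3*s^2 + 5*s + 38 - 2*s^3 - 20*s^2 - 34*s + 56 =-2*s^3 - 23*s^2 - 21*s + 90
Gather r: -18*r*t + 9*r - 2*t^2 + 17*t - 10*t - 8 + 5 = r*(9 - 18*t) - 2*t^2 + 7*t - 3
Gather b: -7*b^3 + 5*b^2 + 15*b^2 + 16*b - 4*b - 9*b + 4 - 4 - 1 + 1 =-7*b^3 + 20*b^2 + 3*b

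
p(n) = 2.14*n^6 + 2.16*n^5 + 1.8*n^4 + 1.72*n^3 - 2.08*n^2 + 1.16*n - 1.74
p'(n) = 12.84*n^5 + 10.8*n^4 + 7.2*n^3 + 5.16*n^2 - 4.16*n + 1.16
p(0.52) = -1.20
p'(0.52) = 2.68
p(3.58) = 6125.71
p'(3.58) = 9707.34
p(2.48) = 783.18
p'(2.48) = 1745.48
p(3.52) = 5565.89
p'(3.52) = 8961.21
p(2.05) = 275.54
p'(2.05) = 731.96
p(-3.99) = 6757.92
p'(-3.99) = -10604.82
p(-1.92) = 51.50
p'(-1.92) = -211.05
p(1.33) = 26.64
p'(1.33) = 108.92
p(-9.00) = 1020113.16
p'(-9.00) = -692122.60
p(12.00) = 6967492.50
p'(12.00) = 3432087.56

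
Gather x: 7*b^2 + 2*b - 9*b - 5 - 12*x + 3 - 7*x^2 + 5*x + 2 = 7*b^2 - 7*b - 7*x^2 - 7*x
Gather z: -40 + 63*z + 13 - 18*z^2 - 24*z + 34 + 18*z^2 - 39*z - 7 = 0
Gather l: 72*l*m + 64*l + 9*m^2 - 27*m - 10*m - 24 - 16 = l*(72*m + 64) + 9*m^2 - 37*m - 40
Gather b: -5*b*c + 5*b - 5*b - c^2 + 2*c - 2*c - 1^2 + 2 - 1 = -5*b*c - c^2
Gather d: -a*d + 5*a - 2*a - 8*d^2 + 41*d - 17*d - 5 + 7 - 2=3*a - 8*d^2 + d*(24 - a)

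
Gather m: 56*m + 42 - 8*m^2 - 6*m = -8*m^2 + 50*m + 42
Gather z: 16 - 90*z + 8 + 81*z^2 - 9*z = 81*z^2 - 99*z + 24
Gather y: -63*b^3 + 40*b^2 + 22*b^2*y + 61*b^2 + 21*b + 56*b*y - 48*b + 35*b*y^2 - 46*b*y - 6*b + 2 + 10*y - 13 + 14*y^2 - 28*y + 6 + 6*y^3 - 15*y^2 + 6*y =-63*b^3 + 101*b^2 - 33*b + 6*y^3 + y^2*(35*b - 1) + y*(22*b^2 + 10*b - 12) - 5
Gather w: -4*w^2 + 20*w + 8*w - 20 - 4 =-4*w^2 + 28*w - 24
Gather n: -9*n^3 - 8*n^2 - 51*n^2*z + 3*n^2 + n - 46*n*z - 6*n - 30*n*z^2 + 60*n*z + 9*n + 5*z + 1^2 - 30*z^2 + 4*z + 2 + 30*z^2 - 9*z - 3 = -9*n^3 + n^2*(-51*z - 5) + n*(-30*z^2 + 14*z + 4)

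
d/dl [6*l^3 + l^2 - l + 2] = 18*l^2 + 2*l - 1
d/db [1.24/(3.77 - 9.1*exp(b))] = 11.284*exp(b)/(9.1*exp(b) - 3.77)^2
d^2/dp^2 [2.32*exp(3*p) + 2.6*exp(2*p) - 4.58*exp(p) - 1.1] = (20.88*exp(2*p) + 10.4*exp(p) - 4.58)*exp(p)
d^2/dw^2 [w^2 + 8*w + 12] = 2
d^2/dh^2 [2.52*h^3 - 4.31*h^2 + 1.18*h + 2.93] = 15.12*h - 8.62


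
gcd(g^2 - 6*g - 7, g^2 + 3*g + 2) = g + 1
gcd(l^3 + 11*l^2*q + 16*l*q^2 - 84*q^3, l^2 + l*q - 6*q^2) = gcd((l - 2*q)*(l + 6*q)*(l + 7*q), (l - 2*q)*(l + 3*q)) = -l + 2*q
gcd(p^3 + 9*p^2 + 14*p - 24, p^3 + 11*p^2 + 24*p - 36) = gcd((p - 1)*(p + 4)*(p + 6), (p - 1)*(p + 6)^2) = p^2 + 5*p - 6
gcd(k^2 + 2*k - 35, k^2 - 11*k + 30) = k - 5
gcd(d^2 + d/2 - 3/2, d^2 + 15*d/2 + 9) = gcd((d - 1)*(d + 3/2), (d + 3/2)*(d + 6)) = d + 3/2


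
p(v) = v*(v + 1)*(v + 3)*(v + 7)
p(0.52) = 20.92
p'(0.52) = 62.73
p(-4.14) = -42.38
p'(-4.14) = 46.10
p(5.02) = 2913.26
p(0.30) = 9.40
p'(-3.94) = 44.35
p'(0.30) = 42.68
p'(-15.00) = -6984.00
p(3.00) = 720.00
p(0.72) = 35.56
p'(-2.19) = 1.48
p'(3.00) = 612.00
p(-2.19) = 10.15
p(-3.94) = -33.32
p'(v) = v*(v + 1)*(v + 3) + v*(v + 1)*(v + 7) + v*(v + 3)*(v + 7) + (v + 1)*(v + 3)*(v + 7)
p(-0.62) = -3.58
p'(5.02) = 1669.88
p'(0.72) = 84.24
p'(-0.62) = -5.71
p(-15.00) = 20160.00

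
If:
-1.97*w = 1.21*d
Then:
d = -1.62809917355372*w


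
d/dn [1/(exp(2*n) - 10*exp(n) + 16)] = 2*(5 - exp(n))*exp(n)/(exp(2*n) - 10*exp(n) + 16)^2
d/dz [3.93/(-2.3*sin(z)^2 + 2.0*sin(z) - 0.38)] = (18.078*sin(z) - 7.86)*cos(z)/(2.3*sin(z)^2 - 2.0*sin(z) + 0.38)^2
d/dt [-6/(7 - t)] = -6/(t - 7)^2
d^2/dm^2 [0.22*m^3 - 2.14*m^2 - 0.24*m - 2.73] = 1.32*m - 4.28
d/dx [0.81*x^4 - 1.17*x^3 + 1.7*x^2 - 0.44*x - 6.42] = 3.24*x^3 - 3.51*x^2 + 3.4*x - 0.44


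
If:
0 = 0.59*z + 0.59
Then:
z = -1.00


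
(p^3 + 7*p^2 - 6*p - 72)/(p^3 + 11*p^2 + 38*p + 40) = (p^2 + 3*p - 18)/(p^2 + 7*p + 10)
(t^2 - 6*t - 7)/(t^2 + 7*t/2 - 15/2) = 2*(t^2 - 6*t - 7)/(2*t^2 + 7*t - 15)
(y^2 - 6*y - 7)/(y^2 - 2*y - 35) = (y + 1)/(y + 5)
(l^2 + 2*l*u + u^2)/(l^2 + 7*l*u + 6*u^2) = (l + u)/(l + 6*u)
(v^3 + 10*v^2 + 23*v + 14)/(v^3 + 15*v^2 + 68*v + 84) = (v + 1)/(v + 6)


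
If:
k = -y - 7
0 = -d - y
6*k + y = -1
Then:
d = 41/5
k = 6/5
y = -41/5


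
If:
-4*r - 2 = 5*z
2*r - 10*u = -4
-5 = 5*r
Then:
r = -1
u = 1/5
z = 2/5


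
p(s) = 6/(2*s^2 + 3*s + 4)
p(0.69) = 0.85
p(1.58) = 0.44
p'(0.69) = -0.70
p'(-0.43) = -0.81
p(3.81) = 0.13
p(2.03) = 0.33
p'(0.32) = -0.96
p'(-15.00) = 0.00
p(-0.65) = 2.07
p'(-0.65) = -0.29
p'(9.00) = -0.00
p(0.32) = 1.16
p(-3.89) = 0.27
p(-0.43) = 1.95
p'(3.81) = -0.06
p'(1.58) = -0.30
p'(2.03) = -0.20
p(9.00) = 0.03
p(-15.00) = 0.01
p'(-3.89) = 0.15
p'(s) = 6*(-4*s - 3)/(2*s^2 + 3*s + 4)^2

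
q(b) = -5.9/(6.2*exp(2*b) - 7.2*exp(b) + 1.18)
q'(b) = -5.9*(-12.4*exp(2*b) + 7.2*exp(b))/(6.2*exp(2*b) - 7.2*exp(b) + 1.18)^2 = (73.16*exp(b) - 42.48)*exp(b)/(6.2*exp(2*b) - 7.2*exp(b) + 1.18)^2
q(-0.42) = 6.75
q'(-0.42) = 4.81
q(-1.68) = -110.35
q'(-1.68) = -1880.61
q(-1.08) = 10.73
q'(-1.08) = -19.79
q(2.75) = -0.00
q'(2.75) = 0.01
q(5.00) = -0.00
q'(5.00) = 0.00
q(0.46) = -1.11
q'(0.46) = 4.09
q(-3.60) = -5.97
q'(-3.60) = -1.13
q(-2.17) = -13.45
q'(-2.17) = -20.24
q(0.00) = -32.78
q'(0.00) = 946.91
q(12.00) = 0.00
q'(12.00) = 0.00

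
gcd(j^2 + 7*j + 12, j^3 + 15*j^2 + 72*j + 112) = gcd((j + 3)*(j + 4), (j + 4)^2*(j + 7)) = j + 4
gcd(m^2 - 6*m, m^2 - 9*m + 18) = m - 6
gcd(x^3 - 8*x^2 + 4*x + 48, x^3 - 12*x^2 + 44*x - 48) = x^2 - 10*x + 24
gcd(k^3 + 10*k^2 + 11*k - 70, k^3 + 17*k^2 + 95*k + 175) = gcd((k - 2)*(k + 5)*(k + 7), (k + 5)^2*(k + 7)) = k^2 + 12*k + 35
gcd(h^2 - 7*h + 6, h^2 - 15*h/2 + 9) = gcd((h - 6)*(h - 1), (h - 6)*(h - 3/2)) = h - 6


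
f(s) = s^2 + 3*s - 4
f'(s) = 2*s + 3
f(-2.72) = -4.76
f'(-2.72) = -2.44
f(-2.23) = -5.72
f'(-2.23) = -1.46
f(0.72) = -1.32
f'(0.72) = 4.44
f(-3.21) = -3.33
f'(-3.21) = -3.42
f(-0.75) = -5.69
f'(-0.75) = 1.50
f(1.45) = 2.45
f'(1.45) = 5.90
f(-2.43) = -5.39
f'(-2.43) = -1.86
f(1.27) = 1.42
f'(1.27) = 5.54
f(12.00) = 176.00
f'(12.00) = 27.00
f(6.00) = 50.00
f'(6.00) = 15.00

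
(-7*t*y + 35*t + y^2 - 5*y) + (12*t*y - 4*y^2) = 5*t*y + 35*t - 3*y^2 - 5*y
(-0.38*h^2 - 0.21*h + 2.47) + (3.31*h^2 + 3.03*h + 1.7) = 2.93*h^2 + 2.82*h + 4.17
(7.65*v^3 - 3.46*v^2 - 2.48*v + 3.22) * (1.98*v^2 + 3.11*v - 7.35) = 15.147*v^5 + 16.9407*v^4 - 71.8985*v^3 + 24.0938*v^2 + 28.2422*v - 23.667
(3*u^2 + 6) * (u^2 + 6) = 3*u^4 + 24*u^2 + 36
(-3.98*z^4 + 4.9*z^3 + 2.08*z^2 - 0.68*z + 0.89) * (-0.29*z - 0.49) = 1.1542*z^5 + 0.5292*z^4 - 3.0042*z^3 - 0.822*z^2 + 0.0751*z - 0.4361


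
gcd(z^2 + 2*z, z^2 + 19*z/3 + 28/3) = 1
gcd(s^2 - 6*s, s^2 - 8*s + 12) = s - 6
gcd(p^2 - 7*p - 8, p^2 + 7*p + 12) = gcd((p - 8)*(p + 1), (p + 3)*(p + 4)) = 1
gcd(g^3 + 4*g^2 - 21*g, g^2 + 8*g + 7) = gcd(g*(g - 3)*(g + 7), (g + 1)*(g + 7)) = g + 7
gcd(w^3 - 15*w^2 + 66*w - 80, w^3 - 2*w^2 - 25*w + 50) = w^2 - 7*w + 10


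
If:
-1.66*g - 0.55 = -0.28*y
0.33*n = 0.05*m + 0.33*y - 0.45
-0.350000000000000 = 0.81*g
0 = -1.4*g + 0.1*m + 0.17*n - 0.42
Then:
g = -0.43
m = 1.18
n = -1.78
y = -0.60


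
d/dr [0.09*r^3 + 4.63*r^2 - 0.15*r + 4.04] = 0.27*r^2 + 9.26*r - 0.15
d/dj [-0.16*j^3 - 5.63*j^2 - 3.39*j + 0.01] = -0.48*j^2 - 11.26*j - 3.39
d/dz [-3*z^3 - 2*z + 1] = -9*z^2 - 2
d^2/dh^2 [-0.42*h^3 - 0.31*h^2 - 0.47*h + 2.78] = -2.52*h - 0.62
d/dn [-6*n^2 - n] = -12*n - 1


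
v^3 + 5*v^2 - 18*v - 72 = (v - 4)*(v + 3)*(v + 6)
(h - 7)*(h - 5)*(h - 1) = h^3 - 13*h^2 + 47*h - 35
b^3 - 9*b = b*(b - 3)*(b + 3)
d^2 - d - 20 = (d - 5)*(d + 4)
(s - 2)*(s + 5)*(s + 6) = s^3 + 9*s^2 + 8*s - 60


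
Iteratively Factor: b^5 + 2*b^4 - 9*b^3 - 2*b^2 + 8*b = (b - 1)*(b^4 + 3*b^3 - 6*b^2 - 8*b) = (b - 2)*(b - 1)*(b^3 + 5*b^2 + 4*b) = (b - 2)*(b - 1)*(b + 4)*(b^2 + b) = b*(b - 2)*(b - 1)*(b + 4)*(b + 1)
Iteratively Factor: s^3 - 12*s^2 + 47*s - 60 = (s - 5)*(s^2 - 7*s + 12) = (s - 5)*(s - 3)*(s - 4)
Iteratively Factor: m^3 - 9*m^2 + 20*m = (m - 4)*(m^2 - 5*m) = (m - 5)*(m - 4)*(m)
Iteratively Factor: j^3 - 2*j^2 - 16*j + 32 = (j - 4)*(j^2 + 2*j - 8) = (j - 4)*(j - 2)*(j + 4)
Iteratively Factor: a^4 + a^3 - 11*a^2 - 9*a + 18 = (a - 1)*(a^3 + 2*a^2 - 9*a - 18) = (a - 3)*(a - 1)*(a^2 + 5*a + 6) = (a - 3)*(a - 1)*(a + 3)*(a + 2)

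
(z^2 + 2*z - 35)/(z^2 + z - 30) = (z + 7)/(z + 6)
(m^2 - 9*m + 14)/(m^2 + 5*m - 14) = (m - 7)/(m + 7)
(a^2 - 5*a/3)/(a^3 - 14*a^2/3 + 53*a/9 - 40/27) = 9*a/(9*a^2 - 27*a + 8)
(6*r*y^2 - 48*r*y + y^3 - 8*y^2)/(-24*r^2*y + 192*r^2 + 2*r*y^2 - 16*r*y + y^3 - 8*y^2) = y/(-4*r + y)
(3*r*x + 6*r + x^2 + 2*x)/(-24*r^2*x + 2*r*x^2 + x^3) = (3*r*x + 6*r + x^2 + 2*x)/(x*(-24*r^2 + 2*r*x + x^2))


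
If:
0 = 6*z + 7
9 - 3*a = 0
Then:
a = 3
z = -7/6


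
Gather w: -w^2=-w^2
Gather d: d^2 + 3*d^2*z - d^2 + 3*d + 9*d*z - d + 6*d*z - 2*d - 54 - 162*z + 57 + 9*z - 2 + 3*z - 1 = 3*d^2*z + 15*d*z - 150*z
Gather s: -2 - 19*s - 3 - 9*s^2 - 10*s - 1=-9*s^2 - 29*s - 6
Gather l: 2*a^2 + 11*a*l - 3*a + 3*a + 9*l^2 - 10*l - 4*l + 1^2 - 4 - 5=2*a^2 + 9*l^2 + l*(11*a - 14) - 8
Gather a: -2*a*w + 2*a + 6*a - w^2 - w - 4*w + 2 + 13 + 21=a*(8 - 2*w) - w^2 - 5*w + 36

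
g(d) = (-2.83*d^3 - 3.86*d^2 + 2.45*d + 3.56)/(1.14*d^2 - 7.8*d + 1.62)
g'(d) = (7.8 - 2.28*d)*(-2.83*d^3 - 3.86*d^2 + 2.45*d + 3.56)/(1.14*d^2 - 7.8*d + 1.62)^2 + (-8.49*d^2 - 7.72*d + 2.45)/(1.14*d^2 - 7.8*d + 1.62) = (-3.2262*d^4 + 44.148*d^3 + 13.5612*d^2 - 20.6232*d + 31.737)/(1.2996*d^4 - 17.784*d^3 + 64.5336*d^2 - 25.272*d + 2.6244)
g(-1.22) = -0.00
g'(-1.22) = -0.06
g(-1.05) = 0.00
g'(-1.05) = 0.11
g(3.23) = 10.63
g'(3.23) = 9.11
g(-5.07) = 3.70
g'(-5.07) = -1.49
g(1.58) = 1.70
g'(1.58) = 3.03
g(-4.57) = 2.98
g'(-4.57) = -1.40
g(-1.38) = 0.02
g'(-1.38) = -0.20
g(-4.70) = 3.16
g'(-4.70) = -1.42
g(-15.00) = 23.06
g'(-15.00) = -2.20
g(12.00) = -74.99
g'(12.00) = 2.14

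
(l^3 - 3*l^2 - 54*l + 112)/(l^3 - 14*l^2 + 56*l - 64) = (l + 7)/(l - 4)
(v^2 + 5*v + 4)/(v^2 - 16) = (v + 1)/(v - 4)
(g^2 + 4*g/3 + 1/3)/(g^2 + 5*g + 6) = (3*g^2 + 4*g + 1)/(3*(g^2 + 5*g + 6))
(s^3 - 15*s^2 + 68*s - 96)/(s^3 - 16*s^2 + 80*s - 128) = (s - 3)/(s - 4)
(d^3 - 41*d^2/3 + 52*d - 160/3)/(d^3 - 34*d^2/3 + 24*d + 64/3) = (3*d - 5)/(3*d + 2)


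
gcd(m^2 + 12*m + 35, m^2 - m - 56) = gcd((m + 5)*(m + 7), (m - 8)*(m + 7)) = m + 7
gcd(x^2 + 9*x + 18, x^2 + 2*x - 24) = x + 6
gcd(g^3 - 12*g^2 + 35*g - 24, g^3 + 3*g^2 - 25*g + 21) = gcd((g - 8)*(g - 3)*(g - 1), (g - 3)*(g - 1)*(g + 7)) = g^2 - 4*g + 3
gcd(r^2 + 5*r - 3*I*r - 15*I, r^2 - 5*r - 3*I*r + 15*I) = r - 3*I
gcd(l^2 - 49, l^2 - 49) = l^2 - 49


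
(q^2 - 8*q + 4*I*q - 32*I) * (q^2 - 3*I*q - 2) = q^4 - 8*q^3 + I*q^3 + 10*q^2 - 8*I*q^2 - 80*q - 8*I*q + 64*I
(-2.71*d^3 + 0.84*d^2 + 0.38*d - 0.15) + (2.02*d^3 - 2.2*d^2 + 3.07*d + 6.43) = -0.69*d^3 - 1.36*d^2 + 3.45*d + 6.28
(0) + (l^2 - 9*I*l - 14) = l^2 - 9*I*l - 14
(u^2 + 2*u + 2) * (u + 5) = u^3 + 7*u^2 + 12*u + 10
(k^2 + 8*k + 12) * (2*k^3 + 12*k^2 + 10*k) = 2*k^5 + 28*k^4 + 130*k^3 + 224*k^2 + 120*k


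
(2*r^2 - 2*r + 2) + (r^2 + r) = 3*r^2 - r + 2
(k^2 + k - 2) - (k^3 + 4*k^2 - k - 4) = -k^3 - 3*k^2 + 2*k + 2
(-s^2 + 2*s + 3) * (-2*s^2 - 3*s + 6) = 2*s^4 - s^3 - 18*s^2 + 3*s + 18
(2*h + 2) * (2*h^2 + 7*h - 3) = 4*h^3 + 18*h^2 + 8*h - 6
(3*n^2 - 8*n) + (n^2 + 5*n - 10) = 4*n^2 - 3*n - 10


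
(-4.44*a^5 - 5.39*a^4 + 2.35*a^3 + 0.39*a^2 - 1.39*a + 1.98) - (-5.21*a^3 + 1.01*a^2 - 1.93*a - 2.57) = -4.44*a^5 - 5.39*a^4 + 7.56*a^3 - 0.62*a^2 + 0.54*a + 4.55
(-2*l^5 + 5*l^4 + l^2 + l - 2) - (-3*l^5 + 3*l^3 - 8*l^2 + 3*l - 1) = l^5 + 5*l^4 - 3*l^3 + 9*l^2 - 2*l - 1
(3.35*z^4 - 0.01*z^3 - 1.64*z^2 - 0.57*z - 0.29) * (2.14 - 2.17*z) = -7.2695*z^5 + 7.1907*z^4 + 3.5374*z^3 - 2.2727*z^2 - 0.5905*z - 0.6206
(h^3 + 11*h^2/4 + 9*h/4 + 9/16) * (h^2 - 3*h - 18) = h^5 - h^4/4 - 24*h^3 - 891*h^2/16 - 675*h/16 - 81/8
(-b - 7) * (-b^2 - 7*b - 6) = b^3 + 14*b^2 + 55*b + 42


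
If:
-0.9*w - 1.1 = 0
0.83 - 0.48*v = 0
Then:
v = 1.73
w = -1.22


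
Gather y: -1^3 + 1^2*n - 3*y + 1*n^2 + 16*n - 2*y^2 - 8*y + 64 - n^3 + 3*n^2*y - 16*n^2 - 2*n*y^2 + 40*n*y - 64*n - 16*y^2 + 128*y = -n^3 - 15*n^2 - 47*n + y^2*(-2*n - 18) + y*(3*n^2 + 40*n + 117) + 63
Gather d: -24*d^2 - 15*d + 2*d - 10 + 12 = -24*d^2 - 13*d + 2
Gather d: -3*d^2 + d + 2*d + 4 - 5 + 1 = -3*d^2 + 3*d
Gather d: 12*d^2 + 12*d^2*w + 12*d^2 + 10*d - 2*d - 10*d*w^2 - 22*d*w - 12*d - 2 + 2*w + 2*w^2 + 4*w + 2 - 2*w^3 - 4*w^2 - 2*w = d^2*(12*w + 24) + d*(-10*w^2 - 22*w - 4) - 2*w^3 - 2*w^2 + 4*w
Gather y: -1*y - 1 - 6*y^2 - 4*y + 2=-6*y^2 - 5*y + 1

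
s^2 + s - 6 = (s - 2)*(s + 3)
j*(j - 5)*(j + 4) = j^3 - j^2 - 20*j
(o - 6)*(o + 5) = o^2 - o - 30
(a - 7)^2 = a^2 - 14*a + 49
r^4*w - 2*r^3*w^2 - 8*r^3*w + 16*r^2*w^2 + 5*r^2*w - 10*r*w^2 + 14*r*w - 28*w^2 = (r - 7)*(r - 2)*(r - 2*w)*(r*w + w)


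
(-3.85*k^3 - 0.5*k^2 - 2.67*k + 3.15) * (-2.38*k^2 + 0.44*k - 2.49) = 9.163*k^5 - 0.504*k^4 + 15.7211*k^3 - 7.4268*k^2 + 8.0343*k - 7.8435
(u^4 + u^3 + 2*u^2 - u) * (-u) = -u^5 - u^4 - 2*u^3 + u^2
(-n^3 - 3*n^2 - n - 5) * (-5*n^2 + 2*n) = 5*n^5 + 13*n^4 - n^3 + 23*n^2 - 10*n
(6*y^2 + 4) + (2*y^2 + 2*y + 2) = 8*y^2 + 2*y + 6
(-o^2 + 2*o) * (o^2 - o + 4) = -o^4 + 3*o^3 - 6*o^2 + 8*o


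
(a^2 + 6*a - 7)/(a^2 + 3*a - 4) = (a + 7)/(a + 4)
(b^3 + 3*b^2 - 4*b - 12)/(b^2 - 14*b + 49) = (b^3 + 3*b^2 - 4*b - 12)/(b^2 - 14*b + 49)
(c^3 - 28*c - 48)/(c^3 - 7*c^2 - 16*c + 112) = (c^2 - 4*c - 12)/(c^2 - 11*c + 28)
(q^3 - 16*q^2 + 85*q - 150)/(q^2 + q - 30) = (q^2 - 11*q + 30)/(q + 6)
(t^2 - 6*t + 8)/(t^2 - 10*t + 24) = (t - 2)/(t - 6)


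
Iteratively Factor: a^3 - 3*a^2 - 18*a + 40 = (a - 5)*(a^2 + 2*a - 8) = (a - 5)*(a + 4)*(a - 2)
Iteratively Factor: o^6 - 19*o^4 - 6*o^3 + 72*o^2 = (o + 3)*(o^5 - 3*o^4 - 10*o^3 + 24*o^2) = (o - 4)*(o + 3)*(o^4 + o^3 - 6*o^2) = o*(o - 4)*(o + 3)*(o^3 + o^2 - 6*o) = o*(o - 4)*(o - 2)*(o + 3)*(o^2 + 3*o) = o*(o - 4)*(o - 2)*(o + 3)^2*(o)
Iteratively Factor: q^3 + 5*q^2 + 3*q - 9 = (q - 1)*(q^2 + 6*q + 9) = (q - 1)*(q + 3)*(q + 3)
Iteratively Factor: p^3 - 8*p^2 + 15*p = (p - 3)*(p^2 - 5*p) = p*(p - 3)*(p - 5)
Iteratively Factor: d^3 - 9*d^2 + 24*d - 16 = (d - 1)*(d^2 - 8*d + 16) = (d - 4)*(d - 1)*(d - 4)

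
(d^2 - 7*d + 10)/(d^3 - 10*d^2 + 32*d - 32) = (d - 5)/(d^2 - 8*d + 16)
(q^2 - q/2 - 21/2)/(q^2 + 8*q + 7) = (2*q^2 - q - 21)/(2*(q^2 + 8*q + 7))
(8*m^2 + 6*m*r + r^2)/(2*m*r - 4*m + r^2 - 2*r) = (4*m + r)/(r - 2)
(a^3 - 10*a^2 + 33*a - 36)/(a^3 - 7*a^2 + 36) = (a^2 - 7*a + 12)/(a^2 - 4*a - 12)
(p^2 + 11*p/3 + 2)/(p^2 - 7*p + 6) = (p^2 + 11*p/3 + 2)/(p^2 - 7*p + 6)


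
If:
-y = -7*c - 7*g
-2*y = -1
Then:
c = 1/14 - g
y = 1/2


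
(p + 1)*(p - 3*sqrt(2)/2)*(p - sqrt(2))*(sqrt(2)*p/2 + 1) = sqrt(2)*p^4/2 - 3*p^3/2 + sqrt(2)*p^3/2 - 3*p^2/2 - sqrt(2)*p^2 - sqrt(2)*p + 3*p + 3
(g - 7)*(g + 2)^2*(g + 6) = g^4 + 3*g^3 - 42*g^2 - 172*g - 168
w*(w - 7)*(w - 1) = w^3 - 8*w^2 + 7*w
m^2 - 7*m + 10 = (m - 5)*(m - 2)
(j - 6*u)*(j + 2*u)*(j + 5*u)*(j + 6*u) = j^4 + 7*j^3*u - 26*j^2*u^2 - 252*j*u^3 - 360*u^4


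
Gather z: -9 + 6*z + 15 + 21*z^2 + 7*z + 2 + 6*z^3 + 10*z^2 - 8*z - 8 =6*z^3 + 31*z^2 + 5*z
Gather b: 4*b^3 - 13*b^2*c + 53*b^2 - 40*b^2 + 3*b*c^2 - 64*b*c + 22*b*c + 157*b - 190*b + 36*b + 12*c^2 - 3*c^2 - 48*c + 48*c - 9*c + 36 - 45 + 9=4*b^3 + b^2*(13 - 13*c) + b*(3*c^2 - 42*c + 3) + 9*c^2 - 9*c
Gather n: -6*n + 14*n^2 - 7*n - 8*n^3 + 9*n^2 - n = -8*n^3 + 23*n^2 - 14*n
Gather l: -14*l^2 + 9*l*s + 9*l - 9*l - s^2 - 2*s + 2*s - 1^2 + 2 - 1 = -14*l^2 + 9*l*s - s^2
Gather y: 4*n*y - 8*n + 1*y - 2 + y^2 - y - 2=4*n*y - 8*n + y^2 - 4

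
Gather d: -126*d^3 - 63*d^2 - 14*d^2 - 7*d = -126*d^3 - 77*d^2 - 7*d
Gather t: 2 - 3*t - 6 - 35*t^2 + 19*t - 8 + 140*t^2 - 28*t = 105*t^2 - 12*t - 12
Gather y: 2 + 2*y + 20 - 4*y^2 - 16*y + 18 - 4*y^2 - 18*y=-8*y^2 - 32*y + 40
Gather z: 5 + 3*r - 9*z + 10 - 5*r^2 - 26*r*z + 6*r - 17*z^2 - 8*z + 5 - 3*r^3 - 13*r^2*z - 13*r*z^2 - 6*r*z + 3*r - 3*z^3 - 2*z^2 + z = -3*r^3 - 5*r^2 + 12*r - 3*z^3 + z^2*(-13*r - 19) + z*(-13*r^2 - 32*r - 16) + 20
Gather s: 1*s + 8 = s + 8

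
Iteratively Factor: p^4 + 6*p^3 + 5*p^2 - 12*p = (p + 4)*(p^3 + 2*p^2 - 3*p) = (p + 3)*(p + 4)*(p^2 - p) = p*(p + 3)*(p + 4)*(p - 1)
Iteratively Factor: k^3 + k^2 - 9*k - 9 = (k - 3)*(k^2 + 4*k + 3) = (k - 3)*(k + 3)*(k + 1)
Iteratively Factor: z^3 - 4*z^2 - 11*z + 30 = (z + 3)*(z^2 - 7*z + 10) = (z - 2)*(z + 3)*(z - 5)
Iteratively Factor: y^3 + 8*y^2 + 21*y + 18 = (y + 3)*(y^2 + 5*y + 6) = (y + 3)^2*(y + 2)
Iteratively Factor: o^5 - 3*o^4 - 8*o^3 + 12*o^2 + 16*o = (o - 2)*(o^4 - o^3 - 10*o^2 - 8*o) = o*(o - 2)*(o^3 - o^2 - 10*o - 8) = o*(o - 4)*(o - 2)*(o^2 + 3*o + 2) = o*(o - 4)*(o - 2)*(o + 2)*(o + 1)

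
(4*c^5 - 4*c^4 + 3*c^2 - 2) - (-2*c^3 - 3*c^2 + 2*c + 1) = 4*c^5 - 4*c^4 + 2*c^3 + 6*c^2 - 2*c - 3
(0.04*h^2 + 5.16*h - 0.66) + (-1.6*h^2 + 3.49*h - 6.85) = -1.56*h^2 + 8.65*h - 7.51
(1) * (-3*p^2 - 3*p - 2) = -3*p^2 - 3*p - 2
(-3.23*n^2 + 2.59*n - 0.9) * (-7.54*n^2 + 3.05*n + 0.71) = 24.3542*n^4 - 29.3801*n^3 + 12.3922*n^2 - 0.9061*n - 0.639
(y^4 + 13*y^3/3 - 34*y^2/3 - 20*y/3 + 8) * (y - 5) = y^5 - 2*y^4/3 - 33*y^3 + 50*y^2 + 124*y/3 - 40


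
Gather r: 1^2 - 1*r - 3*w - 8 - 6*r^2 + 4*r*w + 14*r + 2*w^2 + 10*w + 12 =-6*r^2 + r*(4*w + 13) + 2*w^2 + 7*w + 5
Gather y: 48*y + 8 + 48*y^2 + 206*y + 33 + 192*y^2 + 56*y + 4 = 240*y^2 + 310*y + 45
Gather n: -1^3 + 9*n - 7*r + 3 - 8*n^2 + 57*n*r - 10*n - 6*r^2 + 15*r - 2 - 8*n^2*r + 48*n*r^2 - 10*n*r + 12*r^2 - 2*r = n^2*(-8*r - 8) + n*(48*r^2 + 47*r - 1) + 6*r^2 + 6*r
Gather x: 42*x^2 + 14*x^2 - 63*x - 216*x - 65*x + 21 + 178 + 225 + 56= 56*x^2 - 344*x + 480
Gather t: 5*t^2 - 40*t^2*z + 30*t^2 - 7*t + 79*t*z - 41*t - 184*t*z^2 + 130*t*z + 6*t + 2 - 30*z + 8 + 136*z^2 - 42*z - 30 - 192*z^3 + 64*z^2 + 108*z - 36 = t^2*(35 - 40*z) + t*(-184*z^2 + 209*z - 42) - 192*z^3 + 200*z^2 + 36*z - 56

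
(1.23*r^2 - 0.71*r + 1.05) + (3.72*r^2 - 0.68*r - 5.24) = 4.95*r^2 - 1.39*r - 4.19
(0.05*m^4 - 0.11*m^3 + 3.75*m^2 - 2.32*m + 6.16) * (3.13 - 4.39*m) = -0.2195*m^5 + 0.6394*m^4 - 16.8068*m^3 + 21.9223*m^2 - 34.304*m + 19.2808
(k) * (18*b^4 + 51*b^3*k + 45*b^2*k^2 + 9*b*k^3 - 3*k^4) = 18*b^4*k + 51*b^3*k^2 + 45*b^2*k^3 + 9*b*k^4 - 3*k^5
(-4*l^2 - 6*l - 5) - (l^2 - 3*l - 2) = -5*l^2 - 3*l - 3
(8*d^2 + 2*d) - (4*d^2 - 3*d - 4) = 4*d^2 + 5*d + 4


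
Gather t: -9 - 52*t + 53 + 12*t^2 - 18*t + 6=12*t^2 - 70*t + 50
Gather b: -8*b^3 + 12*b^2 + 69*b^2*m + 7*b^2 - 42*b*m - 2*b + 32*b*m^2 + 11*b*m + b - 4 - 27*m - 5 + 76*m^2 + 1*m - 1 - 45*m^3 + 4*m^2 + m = -8*b^3 + b^2*(69*m + 19) + b*(32*m^2 - 31*m - 1) - 45*m^3 + 80*m^2 - 25*m - 10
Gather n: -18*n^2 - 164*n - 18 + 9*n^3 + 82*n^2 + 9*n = 9*n^3 + 64*n^2 - 155*n - 18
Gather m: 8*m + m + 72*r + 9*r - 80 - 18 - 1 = 9*m + 81*r - 99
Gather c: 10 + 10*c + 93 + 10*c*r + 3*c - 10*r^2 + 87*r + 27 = c*(10*r + 13) - 10*r^2 + 87*r + 130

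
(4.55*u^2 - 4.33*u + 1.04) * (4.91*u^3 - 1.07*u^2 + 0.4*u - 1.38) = 22.3405*u^5 - 26.1288*u^4 + 11.5595*u^3 - 9.1238*u^2 + 6.3914*u - 1.4352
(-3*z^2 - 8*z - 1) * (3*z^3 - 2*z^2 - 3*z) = -9*z^5 - 18*z^4 + 22*z^3 + 26*z^2 + 3*z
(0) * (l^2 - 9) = 0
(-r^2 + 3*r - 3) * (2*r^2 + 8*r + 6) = -2*r^4 - 2*r^3 + 12*r^2 - 6*r - 18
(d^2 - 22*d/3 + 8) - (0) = d^2 - 22*d/3 + 8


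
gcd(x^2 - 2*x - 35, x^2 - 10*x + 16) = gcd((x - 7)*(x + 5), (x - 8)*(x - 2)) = 1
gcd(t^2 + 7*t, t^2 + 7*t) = t^2 + 7*t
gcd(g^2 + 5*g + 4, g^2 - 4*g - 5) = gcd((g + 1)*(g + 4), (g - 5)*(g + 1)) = g + 1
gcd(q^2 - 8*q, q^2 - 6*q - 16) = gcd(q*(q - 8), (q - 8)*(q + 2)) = q - 8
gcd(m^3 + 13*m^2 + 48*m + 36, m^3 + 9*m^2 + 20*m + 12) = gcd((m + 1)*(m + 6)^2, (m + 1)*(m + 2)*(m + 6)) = m^2 + 7*m + 6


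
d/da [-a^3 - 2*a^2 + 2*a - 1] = -3*a^2 - 4*a + 2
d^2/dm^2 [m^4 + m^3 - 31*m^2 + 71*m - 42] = 12*m^2 + 6*m - 62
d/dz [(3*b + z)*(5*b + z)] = 8*b + 2*z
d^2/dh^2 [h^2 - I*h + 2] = 2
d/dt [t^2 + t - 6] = 2*t + 1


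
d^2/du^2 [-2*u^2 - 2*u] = -4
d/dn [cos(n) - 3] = -sin(n)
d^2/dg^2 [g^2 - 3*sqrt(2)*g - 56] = 2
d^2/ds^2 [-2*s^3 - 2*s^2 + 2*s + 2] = -12*s - 4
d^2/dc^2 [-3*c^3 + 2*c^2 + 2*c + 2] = 4 - 18*c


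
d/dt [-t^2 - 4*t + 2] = -2*t - 4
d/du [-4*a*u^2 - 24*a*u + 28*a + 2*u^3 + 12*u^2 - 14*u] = -8*a*u - 24*a + 6*u^2 + 24*u - 14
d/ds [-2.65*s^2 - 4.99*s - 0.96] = -5.3*s - 4.99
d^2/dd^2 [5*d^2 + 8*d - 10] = 10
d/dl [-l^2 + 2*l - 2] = 2 - 2*l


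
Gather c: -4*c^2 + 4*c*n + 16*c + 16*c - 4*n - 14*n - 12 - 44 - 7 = -4*c^2 + c*(4*n + 32) - 18*n - 63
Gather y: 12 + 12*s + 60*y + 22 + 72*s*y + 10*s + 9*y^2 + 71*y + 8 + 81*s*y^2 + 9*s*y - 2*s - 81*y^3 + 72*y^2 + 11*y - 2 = 20*s - 81*y^3 + y^2*(81*s + 81) + y*(81*s + 142) + 40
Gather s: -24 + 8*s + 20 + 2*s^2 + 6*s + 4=2*s^2 + 14*s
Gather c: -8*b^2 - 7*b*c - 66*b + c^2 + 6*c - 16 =-8*b^2 - 66*b + c^2 + c*(6 - 7*b) - 16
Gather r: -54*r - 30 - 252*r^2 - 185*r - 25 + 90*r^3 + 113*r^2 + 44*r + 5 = 90*r^3 - 139*r^2 - 195*r - 50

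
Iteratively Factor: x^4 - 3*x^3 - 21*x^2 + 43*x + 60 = (x + 4)*(x^3 - 7*x^2 + 7*x + 15) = (x + 1)*(x + 4)*(x^2 - 8*x + 15) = (x - 3)*(x + 1)*(x + 4)*(x - 5)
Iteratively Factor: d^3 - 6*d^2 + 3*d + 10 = (d - 2)*(d^2 - 4*d - 5) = (d - 5)*(d - 2)*(d + 1)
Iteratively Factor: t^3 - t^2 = (t - 1)*(t^2) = t*(t - 1)*(t)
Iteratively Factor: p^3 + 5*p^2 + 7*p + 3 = (p + 3)*(p^2 + 2*p + 1) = (p + 1)*(p + 3)*(p + 1)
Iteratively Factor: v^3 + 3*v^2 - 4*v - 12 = (v + 3)*(v^2 - 4) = (v - 2)*(v + 3)*(v + 2)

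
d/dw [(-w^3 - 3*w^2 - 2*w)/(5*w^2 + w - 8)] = (-5*w^4 - 2*w^3 + 31*w^2 + 48*w + 16)/(25*w^4 + 10*w^3 - 79*w^2 - 16*w + 64)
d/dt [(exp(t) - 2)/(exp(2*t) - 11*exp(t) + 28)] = (-(exp(t) - 2)*(2*exp(t) - 11) + exp(2*t) - 11*exp(t) + 28)*exp(t)/(exp(2*t) - 11*exp(t) + 28)^2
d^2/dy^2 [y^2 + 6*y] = 2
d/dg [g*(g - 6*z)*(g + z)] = 3*g^2 - 10*g*z - 6*z^2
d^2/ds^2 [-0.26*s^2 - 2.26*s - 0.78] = -0.520000000000000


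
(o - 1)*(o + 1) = o^2 - 1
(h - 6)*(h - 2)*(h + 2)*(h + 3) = h^4 - 3*h^3 - 22*h^2 + 12*h + 72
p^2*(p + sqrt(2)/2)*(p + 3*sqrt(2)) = p^4 + 7*sqrt(2)*p^3/2 + 3*p^2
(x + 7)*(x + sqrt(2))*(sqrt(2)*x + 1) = sqrt(2)*x^3 + 3*x^2 + 7*sqrt(2)*x^2 + sqrt(2)*x + 21*x + 7*sqrt(2)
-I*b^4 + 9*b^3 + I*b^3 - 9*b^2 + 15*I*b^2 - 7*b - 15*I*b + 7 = (b - 1)*(b + I)*(b + 7*I)*(-I*b + 1)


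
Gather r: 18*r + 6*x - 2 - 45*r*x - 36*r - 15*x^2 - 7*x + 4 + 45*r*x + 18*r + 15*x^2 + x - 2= 0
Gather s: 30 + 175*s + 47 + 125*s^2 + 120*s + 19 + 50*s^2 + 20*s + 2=175*s^2 + 315*s + 98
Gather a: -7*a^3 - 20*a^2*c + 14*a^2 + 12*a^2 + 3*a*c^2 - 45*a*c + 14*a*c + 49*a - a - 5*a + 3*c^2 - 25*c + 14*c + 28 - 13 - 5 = -7*a^3 + a^2*(26 - 20*c) + a*(3*c^2 - 31*c + 43) + 3*c^2 - 11*c + 10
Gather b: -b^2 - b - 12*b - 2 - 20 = -b^2 - 13*b - 22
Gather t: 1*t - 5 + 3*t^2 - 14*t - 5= 3*t^2 - 13*t - 10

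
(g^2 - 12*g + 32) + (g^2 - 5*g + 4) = 2*g^2 - 17*g + 36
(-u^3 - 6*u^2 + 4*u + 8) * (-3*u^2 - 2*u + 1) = 3*u^5 + 20*u^4 - u^3 - 38*u^2 - 12*u + 8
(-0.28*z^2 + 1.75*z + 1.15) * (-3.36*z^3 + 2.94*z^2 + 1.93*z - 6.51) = 0.9408*z^5 - 6.7032*z^4 + 0.7406*z^3 + 8.5813*z^2 - 9.173*z - 7.4865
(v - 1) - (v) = -1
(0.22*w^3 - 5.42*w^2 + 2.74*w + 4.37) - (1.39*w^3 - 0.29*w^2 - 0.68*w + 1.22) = -1.17*w^3 - 5.13*w^2 + 3.42*w + 3.15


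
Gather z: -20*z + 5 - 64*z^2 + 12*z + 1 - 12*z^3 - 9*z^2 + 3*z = -12*z^3 - 73*z^2 - 5*z + 6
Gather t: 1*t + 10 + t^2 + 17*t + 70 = t^2 + 18*t + 80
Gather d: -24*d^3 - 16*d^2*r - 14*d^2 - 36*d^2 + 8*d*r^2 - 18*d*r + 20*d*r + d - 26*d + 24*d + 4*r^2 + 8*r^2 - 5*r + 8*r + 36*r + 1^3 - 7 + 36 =-24*d^3 + d^2*(-16*r - 50) + d*(8*r^2 + 2*r - 1) + 12*r^2 + 39*r + 30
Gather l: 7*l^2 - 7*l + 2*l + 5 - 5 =7*l^2 - 5*l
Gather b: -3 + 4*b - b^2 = -b^2 + 4*b - 3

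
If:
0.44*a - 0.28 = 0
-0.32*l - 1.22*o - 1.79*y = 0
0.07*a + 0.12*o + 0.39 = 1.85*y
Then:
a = 0.64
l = 13.8058712121212 - 64.3697916666667*y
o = 15.4166666666667*y - 3.62121212121212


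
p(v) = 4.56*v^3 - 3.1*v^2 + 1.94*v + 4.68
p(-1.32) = -13.77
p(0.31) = 5.12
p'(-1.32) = 33.96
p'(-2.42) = 97.06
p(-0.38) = 3.24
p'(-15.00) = 3172.94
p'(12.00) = 1897.46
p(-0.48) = 2.53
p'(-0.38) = 6.27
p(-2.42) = -82.80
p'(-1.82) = 58.54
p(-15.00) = -16111.92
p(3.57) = 179.57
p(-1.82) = -36.61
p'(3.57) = 154.16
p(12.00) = 7461.24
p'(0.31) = 1.33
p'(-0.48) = 8.07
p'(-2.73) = 120.82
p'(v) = 13.68*v^2 - 6.2*v + 1.94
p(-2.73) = -116.50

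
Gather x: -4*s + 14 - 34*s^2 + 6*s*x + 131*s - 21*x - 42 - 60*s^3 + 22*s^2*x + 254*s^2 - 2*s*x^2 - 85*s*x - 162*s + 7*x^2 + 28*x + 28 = -60*s^3 + 220*s^2 - 35*s + x^2*(7 - 2*s) + x*(22*s^2 - 79*s + 7)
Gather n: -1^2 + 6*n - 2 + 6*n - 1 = 12*n - 4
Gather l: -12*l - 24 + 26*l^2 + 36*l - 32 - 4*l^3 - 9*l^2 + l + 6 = -4*l^3 + 17*l^2 + 25*l - 50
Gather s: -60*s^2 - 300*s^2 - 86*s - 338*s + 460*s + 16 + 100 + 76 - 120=-360*s^2 + 36*s + 72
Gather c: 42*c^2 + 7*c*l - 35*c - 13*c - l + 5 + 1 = 42*c^2 + c*(7*l - 48) - l + 6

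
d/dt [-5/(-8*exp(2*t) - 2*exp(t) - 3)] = (-80*exp(t) - 10)*exp(t)/(8*exp(2*t) + 2*exp(t) + 3)^2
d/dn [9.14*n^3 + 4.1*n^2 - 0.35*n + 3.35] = 27.42*n^2 + 8.2*n - 0.35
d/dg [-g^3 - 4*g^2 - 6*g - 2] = -3*g^2 - 8*g - 6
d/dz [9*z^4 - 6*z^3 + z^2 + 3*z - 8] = 36*z^3 - 18*z^2 + 2*z + 3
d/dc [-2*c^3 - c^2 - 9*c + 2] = -6*c^2 - 2*c - 9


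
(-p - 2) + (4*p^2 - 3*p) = 4*p^2 - 4*p - 2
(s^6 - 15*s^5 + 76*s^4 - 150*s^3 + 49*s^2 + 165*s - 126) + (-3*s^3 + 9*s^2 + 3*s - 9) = s^6 - 15*s^5 + 76*s^4 - 153*s^3 + 58*s^2 + 168*s - 135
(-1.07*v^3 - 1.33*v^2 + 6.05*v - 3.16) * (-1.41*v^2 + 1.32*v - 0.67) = 1.5087*v^5 + 0.4629*v^4 - 9.5692*v^3 + 13.3327*v^2 - 8.2247*v + 2.1172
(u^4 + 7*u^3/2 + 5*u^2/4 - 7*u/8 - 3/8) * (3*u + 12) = 3*u^5 + 45*u^4/2 + 183*u^3/4 + 99*u^2/8 - 93*u/8 - 9/2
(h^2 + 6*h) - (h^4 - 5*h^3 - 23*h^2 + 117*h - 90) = -h^4 + 5*h^3 + 24*h^2 - 111*h + 90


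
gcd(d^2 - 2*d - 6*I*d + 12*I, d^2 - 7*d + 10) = d - 2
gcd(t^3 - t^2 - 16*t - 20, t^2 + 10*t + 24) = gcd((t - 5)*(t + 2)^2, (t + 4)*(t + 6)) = 1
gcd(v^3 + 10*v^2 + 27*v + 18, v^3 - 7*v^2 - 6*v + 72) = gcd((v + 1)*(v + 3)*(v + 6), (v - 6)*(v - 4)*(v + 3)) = v + 3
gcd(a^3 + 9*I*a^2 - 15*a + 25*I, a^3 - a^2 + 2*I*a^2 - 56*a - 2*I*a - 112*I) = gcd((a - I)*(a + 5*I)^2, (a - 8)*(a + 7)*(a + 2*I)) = 1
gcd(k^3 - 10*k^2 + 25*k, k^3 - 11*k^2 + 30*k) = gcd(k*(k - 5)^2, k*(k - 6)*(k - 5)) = k^2 - 5*k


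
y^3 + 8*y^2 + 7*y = y*(y + 1)*(y + 7)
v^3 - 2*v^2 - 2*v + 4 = (v - 2)*(v - sqrt(2))*(v + sqrt(2))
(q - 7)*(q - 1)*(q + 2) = q^3 - 6*q^2 - 9*q + 14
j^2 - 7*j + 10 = (j - 5)*(j - 2)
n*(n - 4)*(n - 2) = n^3 - 6*n^2 + 8*n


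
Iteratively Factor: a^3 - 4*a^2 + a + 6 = (a + 1)*(a^2 - 5*a + 6) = (a - 2)*(a + 1)*(a - 3)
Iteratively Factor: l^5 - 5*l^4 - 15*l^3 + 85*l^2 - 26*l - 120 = (l - 2)*(l^4 - 3*l^3 - 21*l^2 + 43*l + 60) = (l - 2)*(l + 4)*(l^3 - 7*l^2 + 7*l + 15) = (l - 5)*(l - 2)*(l + 4)*(l^2 - 2*l - 3) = (l - 5)*(l - 2)*(l + 1)*(l + 4)*(l - 3)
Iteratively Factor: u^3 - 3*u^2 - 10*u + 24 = (u + 3)*(u^2 - 6*u + 8) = (u - 4)*(u + 3)*(u - 2)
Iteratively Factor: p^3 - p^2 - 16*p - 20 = (p - 5)*(p^2 + 4*p + 4) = (p - 5)*(p + 2)*(p + 2)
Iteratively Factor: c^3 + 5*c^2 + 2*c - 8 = (c + 4)*(c^2 + c - 2) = (c + 2)*(c + 4)*(c - 1)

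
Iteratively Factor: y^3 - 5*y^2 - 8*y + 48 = (y + 3)*(y^2 - 8*y + 16) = (y - 4)*(y + 3)*(y - 4)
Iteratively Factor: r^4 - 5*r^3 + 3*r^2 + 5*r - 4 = (r - 1)*(r^3 - 4*r^2 - r + 4) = (r - 1)^2*(r^2 - 3*r - 4) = (r - 1)^2*(r + 1)*(r - 4)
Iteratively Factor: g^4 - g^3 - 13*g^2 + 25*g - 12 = (g - 1)*(g^3 - 13*g + 12) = (g - 3)*(g - 1)*(g^2 + 3*g - 4) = (g - 3)*(g - 1)*(g + 4)*(g - 1)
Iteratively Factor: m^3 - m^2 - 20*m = (m - 5)*(m^2 + 4*m) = (m - 5)*(m + 4)*(m)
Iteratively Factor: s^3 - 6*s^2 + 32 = (s - 4)*(s^2 - 2*s - 8) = (s - 4)*(s + 2)*(s - 4)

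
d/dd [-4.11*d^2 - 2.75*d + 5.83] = -8.22*d - 2.75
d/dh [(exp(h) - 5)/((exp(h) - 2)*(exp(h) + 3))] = (-exp(2*h) + 10*exp(h) - 1)*exp(h)/(exp(4*h) + 2*exp(3*h) - 11*exp(2*h) - 12*exp(h) + 36)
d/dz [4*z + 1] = 4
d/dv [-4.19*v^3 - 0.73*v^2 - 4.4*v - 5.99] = -12.57*v^2 - 1.46*v - 4.4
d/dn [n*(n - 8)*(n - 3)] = 3*n^2 - 22*n + 24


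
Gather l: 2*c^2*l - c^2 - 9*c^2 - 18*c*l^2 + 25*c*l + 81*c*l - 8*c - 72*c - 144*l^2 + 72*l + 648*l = -10*c^2 - 80*c + l^2*(-18*c - 144) + l*(2*c^2 + 106*c + 720)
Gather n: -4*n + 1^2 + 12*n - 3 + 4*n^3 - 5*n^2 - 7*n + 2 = 4*n^3 - 5*n^2 + n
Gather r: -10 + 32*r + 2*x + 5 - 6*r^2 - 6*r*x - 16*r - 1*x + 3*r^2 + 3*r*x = -3*r^2 + r*(16 - 3*x) + x - 5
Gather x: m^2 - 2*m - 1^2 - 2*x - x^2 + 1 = m^2 - 2*m - x^2 - 2*x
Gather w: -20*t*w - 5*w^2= -20*t*w - 5*w^2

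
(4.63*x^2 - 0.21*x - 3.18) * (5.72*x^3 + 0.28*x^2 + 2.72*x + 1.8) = 26.4836*x^5 + 0.0952000000000002*x^4 - 5.6548*x^3 + 6.8724*x^2 - 9.0276*x - 5.724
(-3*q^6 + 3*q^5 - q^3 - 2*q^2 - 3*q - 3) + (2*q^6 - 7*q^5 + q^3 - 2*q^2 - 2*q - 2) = -q^6 - 4*q^5 - 4*q^2 - 5*q - 5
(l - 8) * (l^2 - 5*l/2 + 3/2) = l^3 - 21*l^2/2 + 43*l/2 - 12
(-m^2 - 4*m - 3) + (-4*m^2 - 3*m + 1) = -5*m^2 - 7*m - 2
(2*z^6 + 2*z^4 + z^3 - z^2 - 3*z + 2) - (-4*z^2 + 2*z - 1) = 2*z^6 + 2*z^4 + z^3 + 3*z^2 - 5*z + 3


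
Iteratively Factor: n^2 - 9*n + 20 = (n - 5)*(n - 4)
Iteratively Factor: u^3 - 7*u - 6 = (u + 1)*(u^2 - u - 6) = (u - 3)*(u + 1)*(u + 2)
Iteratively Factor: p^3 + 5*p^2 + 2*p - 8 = (p - 1)*(p^2 + 6*p + 8) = (p - 1)*(p + 4)*(p + 2)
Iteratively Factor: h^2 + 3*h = (h + 3)*(h)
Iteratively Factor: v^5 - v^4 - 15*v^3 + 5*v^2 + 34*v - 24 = (v - 1)*(v^4 - 15*v^2 - 10*v + 24) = (v - 4)*(v - 1)*(v^3 + 4*v^2 + v - 6) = (v - 4)*(v - 1)*(v + 3)*(v^2 + v - 2) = (v - 4)*(v - 1)^2*(v + 3)*(v + 2)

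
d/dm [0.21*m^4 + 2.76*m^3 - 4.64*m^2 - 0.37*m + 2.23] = 0.84*m^3 + 8.28*m^2 - 9.28*m - 0.37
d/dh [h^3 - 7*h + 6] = 3*h^2 - 7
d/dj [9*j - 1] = 9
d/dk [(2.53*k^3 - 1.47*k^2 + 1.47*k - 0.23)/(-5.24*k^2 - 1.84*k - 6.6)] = (-13.2572*k^4 - 9.3104*k^3 - 39.6864*k^2 + 16.9936*k - 10.1252)/(27.4576*k^4 + 19.2832*k^3 + 72.5536*k^2 + 24.288*k + 43.56)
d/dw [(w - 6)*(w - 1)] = 2*w - 7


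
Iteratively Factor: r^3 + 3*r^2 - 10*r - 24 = (r + 2)*(r^2 + r - 12) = (r + 2)*(r + 4)*(r - 3)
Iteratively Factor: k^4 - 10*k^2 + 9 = (k - 3)*(k^3 + 3*k^2 - k - 3) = (k - 3)*(k + 3)*(k^2 - 1) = (k - 3)*(k - 1)*(k + 3)*(k + 1)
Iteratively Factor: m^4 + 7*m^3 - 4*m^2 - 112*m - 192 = (m - 4)*(m^3 + 11*m^2 + 40*m + 48) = (m - 4)*(m + 3)*(m^2 + 8*m + 16) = (m - 4)*(m + 3)*(m + 4)*(m + 4)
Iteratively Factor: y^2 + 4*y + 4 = (y + 2)*(y + 2)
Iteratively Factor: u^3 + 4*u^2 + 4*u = (u + 2)*(u^2 + 2*u) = u*(u + 2)*(u + 2)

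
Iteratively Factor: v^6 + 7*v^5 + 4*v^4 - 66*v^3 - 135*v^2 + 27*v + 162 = (v + 3)*(v^5 + 4*v^4 - 8*v^3 - 42*v^2 - 9*v + 54) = (v + 3)^2*(v^4 + v^3 - 11*v^2 - 9*v + 18) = (v + 3)^3*(v^3 - 2*v^2 - 5*v + 6) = (v - 3)*(v + 3)^3*(v^2 + v - 2) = (v - 3)*(v + 2)*(v + 3)^3*(v - 1)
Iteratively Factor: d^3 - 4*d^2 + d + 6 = (d + 1)*(d^2 - 5*d + 6) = (d - 2)*(d + 1)*(d - 3)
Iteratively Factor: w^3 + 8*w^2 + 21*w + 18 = (w + 3)*(w^2 + 5*w + 6) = (w + 3)^2*(w + 2)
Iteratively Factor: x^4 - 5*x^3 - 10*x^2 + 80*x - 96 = (x - 3)*(x^3 - 2*x^2 - 16*x + 32) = (x - 3)*(x - 2)*(x^2 - 16) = (x - 3)*(x - 2)*(x + 4)*(x - 4)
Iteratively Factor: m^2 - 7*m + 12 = (m - 4)*(m - 3)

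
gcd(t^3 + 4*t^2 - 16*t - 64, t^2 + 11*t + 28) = t + 4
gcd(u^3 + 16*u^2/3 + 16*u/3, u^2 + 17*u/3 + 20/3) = u + 4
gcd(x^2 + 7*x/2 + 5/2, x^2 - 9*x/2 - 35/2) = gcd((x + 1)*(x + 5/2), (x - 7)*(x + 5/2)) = x + 5/2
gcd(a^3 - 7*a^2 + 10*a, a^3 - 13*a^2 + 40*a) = a^2 - 5*a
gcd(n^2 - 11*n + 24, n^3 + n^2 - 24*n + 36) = n - 3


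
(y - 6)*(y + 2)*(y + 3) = y^3 - y^2 - 24*y - 36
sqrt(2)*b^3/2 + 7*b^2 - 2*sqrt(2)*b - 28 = (b - 2)*(b + 7*sqrt(2))*(sqrt(2)*b/2 + sqrt(2))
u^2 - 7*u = u*(u - 7)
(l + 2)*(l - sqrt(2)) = l^2 - sqrt(2)*l + 2*l - 2*sqrt(2)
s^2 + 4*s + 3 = (s + 1)*(s + 3)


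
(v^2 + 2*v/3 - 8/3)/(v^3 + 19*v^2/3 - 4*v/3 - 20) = (3*v - 4)/(3*v^2 + 13*v - 30)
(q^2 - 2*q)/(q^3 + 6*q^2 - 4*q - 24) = q/(q^2 + 8*q + 12)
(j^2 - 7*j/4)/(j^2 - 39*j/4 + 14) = j/(j - 8)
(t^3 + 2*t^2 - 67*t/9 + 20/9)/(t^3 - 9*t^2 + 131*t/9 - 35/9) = (t + 4)/(t - 7)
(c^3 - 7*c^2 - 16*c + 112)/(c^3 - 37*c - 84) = (c - 4)/(c + 3)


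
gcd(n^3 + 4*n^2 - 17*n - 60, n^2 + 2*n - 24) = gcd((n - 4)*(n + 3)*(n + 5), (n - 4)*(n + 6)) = n - 4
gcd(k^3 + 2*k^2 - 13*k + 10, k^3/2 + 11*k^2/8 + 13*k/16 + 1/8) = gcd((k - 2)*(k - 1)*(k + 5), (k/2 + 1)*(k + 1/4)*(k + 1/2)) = 1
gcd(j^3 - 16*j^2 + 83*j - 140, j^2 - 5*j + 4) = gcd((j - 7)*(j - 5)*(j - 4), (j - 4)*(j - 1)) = j - 4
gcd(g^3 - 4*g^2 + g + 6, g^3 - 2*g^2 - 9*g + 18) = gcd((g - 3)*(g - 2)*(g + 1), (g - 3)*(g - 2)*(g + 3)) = g^2 - 5*g + 6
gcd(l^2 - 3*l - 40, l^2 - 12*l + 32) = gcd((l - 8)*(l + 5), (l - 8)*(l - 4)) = l - 8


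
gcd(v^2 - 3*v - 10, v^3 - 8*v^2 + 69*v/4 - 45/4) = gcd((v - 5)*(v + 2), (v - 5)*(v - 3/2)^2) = v - 5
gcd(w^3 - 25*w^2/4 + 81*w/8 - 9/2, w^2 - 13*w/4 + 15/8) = w - 3/4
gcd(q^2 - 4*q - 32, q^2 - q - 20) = q + 4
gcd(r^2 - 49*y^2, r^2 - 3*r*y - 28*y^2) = -r + 7*y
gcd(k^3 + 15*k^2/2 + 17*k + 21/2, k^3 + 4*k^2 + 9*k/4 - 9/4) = k + 3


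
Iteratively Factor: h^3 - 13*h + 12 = (h + 4)*(h^2 - 4*h + 3) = (h - 1)*(h + 4)*(h - 3)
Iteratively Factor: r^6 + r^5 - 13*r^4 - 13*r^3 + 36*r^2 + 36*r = (r - 2)*(r^5 + 3*r^4 - 7*r^3 - 27*r^2 - 18*r) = (r - 2)*(r + 2)*(r^4 + r^3 - 9*r^2 - 9*r) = (r - 2)*(r + 1)*(r + 2)*(r^3 - 9*r) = (r - 3)*(r - 2)*(r + 1)*(r + 2)*(r^2 + 3*r) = r*(r - 3)*(r - 2)*(r + 1)*(r + 2)*(r + 3)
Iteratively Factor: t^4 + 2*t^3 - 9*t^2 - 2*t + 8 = (t + 4)*(t^3 - 2*t^2 - t + 2) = (t - 1)*(t + 4)*(t^2 - t - 2) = (t - 1)*(t + 1)*(t + 4)*(t - 2)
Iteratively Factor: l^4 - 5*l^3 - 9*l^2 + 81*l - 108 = (l + 4)*(l^3 - 9*l^2 + 27*l - 27) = (l - 3)*(l + 4)*(l^2 - 6*l + 9) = (l - 3)^2*(l + 4)*(l - 3)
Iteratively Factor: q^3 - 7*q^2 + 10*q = (q - 2)*(q^2 - 5*q) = (q - 5)*(q - 2)*(q)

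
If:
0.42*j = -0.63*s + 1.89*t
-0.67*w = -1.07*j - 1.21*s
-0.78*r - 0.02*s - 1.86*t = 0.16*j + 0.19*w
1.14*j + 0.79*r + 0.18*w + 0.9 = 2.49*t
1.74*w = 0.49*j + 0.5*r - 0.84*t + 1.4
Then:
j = -0.34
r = -0.37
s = 0.60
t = 0.12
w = 0.54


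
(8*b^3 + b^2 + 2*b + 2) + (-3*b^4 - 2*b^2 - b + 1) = -3*b^4 + 8*b^3 - b^2 + b + 3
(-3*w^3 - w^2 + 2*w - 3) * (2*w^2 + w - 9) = -6*w^5 - 5*w^4 + 30*w^3 + 5*w^2 - 21*w + 27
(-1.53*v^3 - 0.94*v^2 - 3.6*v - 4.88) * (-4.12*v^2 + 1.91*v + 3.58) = 6.3036*v^5 + 0.9505*v^4 + 7.5592*v^3 + 9.8644*v^2 - 22.2088*v - 17.4704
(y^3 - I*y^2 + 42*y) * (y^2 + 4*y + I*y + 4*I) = y^5 + 4*y^4 + 43*y^3 + 172*y^2 + 42*I*y^2 + 168*I*y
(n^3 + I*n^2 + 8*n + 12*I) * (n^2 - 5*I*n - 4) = n^5 - 4*I*n^4 + 9*n^3 - 32*I*n^2 + 28*n - 48*I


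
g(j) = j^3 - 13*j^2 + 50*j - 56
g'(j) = 3*j^2 - 26*j + 50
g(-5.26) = -824.21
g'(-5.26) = 269.76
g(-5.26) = -824.21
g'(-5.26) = 269.76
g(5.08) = -6.39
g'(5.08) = -4.66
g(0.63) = -29.41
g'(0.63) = 34.81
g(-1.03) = -122.38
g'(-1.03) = 79.96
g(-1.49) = -162.67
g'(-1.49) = 95.40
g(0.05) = -53.53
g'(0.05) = 48.71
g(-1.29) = -144.28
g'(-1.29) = 88.53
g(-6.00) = -1040.00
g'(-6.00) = 314.00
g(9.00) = 70.00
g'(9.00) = 59.00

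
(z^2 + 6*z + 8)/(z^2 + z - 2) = (z + 4)/(z - 1)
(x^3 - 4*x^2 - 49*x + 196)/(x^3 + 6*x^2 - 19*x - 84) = (x - 7)/(x + 3)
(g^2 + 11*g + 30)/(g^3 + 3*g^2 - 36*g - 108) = (g + 5)/(g^2 - 3*g - 18)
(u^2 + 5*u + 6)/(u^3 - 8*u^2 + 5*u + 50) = (u + 3)/(u^2 - 10*u + 25)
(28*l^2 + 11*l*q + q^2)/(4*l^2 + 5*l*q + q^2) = (7*l + q)/(l + q)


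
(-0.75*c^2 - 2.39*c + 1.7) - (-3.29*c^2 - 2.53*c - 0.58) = 2.54*c^2 + 0.14*c + 2.28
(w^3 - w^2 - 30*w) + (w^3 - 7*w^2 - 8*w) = 2*w^3 - 8*w^2 - 38*w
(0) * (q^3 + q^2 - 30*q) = 0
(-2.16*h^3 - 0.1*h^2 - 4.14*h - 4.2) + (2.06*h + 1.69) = -2.16*h^3 - 0.1*h^2 - 2.08*h - 2.51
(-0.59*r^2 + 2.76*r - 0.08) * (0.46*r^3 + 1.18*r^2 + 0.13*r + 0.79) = -0.2714*r^5 + 0.5734*r^4 + 3.1433*r^3 - 0.2017*r^2 + 2.17*r - 0.0632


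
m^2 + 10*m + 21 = (m + 3)*(m + 7)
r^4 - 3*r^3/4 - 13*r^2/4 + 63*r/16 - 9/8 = (r - 3/2)*(r - 3/4)*(r - 1/2)*(r + 2)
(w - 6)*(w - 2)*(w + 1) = w^3 - 7*w^2 + 4*w + 12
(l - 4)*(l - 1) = l^2 - 5*l + 4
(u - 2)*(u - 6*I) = u^2 - 2*u - 6*I*u + 12*I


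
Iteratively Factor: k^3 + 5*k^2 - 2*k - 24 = (k - 2)*(k^2 + 7*k + 12) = (k - 2)*(k + 4)*(k + 3)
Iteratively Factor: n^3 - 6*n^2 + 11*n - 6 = (n - 1)*(n^2 - 5*n + 6) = (n - 3)*(n - 1)*(n - 2)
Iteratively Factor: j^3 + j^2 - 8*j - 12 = (j + 2)*(j^2 - j - 6) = (j + 2)^2*(j - 3)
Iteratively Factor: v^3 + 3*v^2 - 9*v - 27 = (v + 3)*(v^2 - 9) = (v + 3)^2*(v - 3)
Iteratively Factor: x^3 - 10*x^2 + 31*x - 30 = (x - 5)*(x^2 - 5*x + 6) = (x - 5)*(x - 2)*(x - 3)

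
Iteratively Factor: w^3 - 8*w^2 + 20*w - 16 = (w - 2)*(w^2 - 6*w + 8) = (w - 4)*(w - 2)*(w - 2)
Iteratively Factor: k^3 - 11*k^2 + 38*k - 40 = (k - 5)*(k^2 - 6*k + 8) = (k - 5)*(k - 4)*(k - 2)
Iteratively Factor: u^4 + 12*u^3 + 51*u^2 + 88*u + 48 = (u + 1)*(u^3 + 11*u^2 + 40*u + 48) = (u + 1)*(u + 4)*(u^2 + 7*u + 12) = (u + 1)*(u + 3)*(u + 4)*(u + 4)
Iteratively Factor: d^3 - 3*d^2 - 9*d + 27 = (d + 3)*(d^2 - 6*d + 9) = (d - 3)*(d + 3)*(d - 3)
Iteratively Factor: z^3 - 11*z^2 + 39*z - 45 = (z - 5)*(z^2 - 6*z + 9) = (z - 5)*(z - 3)*(z - 3)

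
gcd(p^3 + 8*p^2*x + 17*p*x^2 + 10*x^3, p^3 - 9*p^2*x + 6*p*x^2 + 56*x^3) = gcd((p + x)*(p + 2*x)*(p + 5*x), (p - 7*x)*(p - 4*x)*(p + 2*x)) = p + 2*x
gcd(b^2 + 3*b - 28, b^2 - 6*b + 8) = b - 4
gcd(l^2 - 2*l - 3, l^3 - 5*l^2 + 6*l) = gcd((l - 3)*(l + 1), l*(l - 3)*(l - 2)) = l - 3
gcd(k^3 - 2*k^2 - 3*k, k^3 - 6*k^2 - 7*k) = k^2 + k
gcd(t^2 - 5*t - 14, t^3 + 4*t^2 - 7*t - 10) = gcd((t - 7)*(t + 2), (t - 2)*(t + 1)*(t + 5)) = 1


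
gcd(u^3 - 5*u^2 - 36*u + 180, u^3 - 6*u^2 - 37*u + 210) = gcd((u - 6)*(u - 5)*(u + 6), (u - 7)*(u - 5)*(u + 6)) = u^2 + u - 30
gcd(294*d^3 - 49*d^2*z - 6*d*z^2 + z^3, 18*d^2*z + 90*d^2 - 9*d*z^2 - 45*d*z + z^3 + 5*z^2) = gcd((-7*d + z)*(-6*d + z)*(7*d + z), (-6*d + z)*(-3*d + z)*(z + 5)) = -6*d + z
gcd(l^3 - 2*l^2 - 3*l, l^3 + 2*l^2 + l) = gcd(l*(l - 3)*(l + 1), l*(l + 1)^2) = l^2 + l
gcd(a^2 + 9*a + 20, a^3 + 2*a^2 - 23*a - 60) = a + 4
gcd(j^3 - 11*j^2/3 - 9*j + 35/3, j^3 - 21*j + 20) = j - 1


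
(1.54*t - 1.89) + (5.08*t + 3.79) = 6.62*t + 1.9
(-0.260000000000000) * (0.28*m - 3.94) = 1.0244 - 0.0728*m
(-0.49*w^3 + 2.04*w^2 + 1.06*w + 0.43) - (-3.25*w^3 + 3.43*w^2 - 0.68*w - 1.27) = 2.76*w^3 - 1.39*w^2 + 1.74*w + 1.7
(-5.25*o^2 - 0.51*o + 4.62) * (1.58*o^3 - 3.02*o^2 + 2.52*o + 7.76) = -8.295*o^5 + 15.0492*o^4 - 4.3902*o^3 - 55.9776*o^2 + 7.6848*o + 35.8512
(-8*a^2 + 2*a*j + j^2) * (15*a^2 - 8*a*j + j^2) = -120*a^4 + 94*a^3*j - 9*a^2*j^2 - 6*a*j^3 + j^4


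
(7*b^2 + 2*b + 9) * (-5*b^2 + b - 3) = -35*b^4 - 3*b^3 - 64*b^2 + 3*b - 27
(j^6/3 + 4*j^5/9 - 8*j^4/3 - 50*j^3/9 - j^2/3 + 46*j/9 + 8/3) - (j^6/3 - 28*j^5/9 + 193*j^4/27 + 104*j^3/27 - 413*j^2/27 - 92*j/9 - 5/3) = 32*j^5/9 - 265*j^4/27 - 254*j^3/27 + 404*j^2/27 + 46*j/3 + 13/3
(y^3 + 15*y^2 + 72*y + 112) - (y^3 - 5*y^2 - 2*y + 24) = 20*y^2 + 74*y + 88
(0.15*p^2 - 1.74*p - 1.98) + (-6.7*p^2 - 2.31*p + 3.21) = -6.55*p^2 - 4.05*p + 1.23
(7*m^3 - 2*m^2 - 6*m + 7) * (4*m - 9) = 28*m^4 - 71*m^3 - 6*m^2 + 82*m - 63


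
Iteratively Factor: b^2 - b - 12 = (b + 3)*(b - 4)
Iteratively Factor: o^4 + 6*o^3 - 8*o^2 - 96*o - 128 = (o + 4)*(o^3 + 2*o^2 - 16*o - 32) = (o + 2)*(o + 4)*(o^2 - 16) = (o - 4)*(o + 2)*(o + 4)*(o + 4)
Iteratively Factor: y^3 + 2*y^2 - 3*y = (y)*(y^2 + 2*y - 3) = y*(y + 3)*(y - 1)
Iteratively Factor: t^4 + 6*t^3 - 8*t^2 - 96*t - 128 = (t - 4)*(t^3 + 10*t^2 + 32*t + 32) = (t - 4)*(t + 4)*(t^2 + 6*t + 8) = (t - 4)*(t + 2)*(t + 4)*(t + 4)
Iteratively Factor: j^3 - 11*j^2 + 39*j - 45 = (j - 3)*(j^2 - 8*j + 15) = (j - 3)^2*(j - 5)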